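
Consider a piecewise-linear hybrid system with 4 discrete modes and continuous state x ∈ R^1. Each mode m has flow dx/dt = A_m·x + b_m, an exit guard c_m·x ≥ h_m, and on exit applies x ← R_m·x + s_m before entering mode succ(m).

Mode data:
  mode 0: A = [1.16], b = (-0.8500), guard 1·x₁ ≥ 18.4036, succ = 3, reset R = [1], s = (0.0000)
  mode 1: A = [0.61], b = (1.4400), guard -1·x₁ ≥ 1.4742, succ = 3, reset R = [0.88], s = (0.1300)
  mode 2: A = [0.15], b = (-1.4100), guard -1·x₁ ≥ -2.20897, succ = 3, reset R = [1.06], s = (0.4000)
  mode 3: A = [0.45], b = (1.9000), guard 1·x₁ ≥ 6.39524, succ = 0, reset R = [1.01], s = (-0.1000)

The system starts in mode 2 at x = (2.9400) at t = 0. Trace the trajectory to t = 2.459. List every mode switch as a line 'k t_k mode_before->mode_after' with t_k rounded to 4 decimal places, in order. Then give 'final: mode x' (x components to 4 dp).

1 0.7147 2->3
2 1.6520 3->0
final: 0 15.0805

Mode 2: guard c·x = -2.2090 hit at Δt = 0.7147 (t = 0.7147), x⁻ = (2.2090) → reset → x⁺ = (2.7415), jump to mode 3
Mode 3: guard c·x = 6.3952 hit at Δt = 0.9373 (t = 1.6520), x⁻ = (6.3952) → reset → x⁺ = (6.3592), jump to mode 0
Mode 0: flow for 0.8070 to horizon, guard not reached → x = (15.0805)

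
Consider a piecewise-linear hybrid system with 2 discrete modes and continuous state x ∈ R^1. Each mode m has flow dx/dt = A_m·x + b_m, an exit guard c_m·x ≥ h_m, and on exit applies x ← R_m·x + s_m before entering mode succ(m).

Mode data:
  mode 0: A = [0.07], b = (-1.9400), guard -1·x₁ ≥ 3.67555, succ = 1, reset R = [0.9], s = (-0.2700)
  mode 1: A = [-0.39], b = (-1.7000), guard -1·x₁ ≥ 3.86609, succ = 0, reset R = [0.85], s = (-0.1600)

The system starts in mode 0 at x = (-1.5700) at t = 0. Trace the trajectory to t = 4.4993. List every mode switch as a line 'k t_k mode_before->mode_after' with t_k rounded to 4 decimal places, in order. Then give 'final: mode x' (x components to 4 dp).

Mode 0: guard c·x = 3.6755 hit at Δt = 0.9919 (t = 0.9919), x⁻ = (-3.6755) → reset → x⁺ = (-3.5780), jump to mode 1
Mode 1: guard c·x = 3.8661 hit at Δt = 1.1802 (t = 2.1721), x⁻ = (-3.8661) → reset → x⁺ = (-3.4462), jump to mode 0
Mode 0: guard c·x = 3.6755 hit at Δt = 0.1048 (t = 2.2769), x⁻ = (-3.6755) → reset → x⁺ = (-3.5780), jump to mode 1
Mode 1: guard c·x = 3.8661 hit at Δt = 1.1802 (t = 3.4571), x⁻ = (-3.8661) → reset → x⁺ = (-3.4462), jump to mode 0
Mode 0: guard c·x = 3.6755 hit at Δt = 0.1048 (t = 3.5618), x⁻ = (-3.6755) → reset → x⁺ = (-3.5780), jump to mode 1
Mode 1: flow for 0.9375 to horizon, guard not reached → x = (-3.8172)

1 0.9919 0->1
2 2.1721 1->0
3 2.2769 0->1
4 3.4571 1->0
5 3.5618 0->1
final: 1 -3.8172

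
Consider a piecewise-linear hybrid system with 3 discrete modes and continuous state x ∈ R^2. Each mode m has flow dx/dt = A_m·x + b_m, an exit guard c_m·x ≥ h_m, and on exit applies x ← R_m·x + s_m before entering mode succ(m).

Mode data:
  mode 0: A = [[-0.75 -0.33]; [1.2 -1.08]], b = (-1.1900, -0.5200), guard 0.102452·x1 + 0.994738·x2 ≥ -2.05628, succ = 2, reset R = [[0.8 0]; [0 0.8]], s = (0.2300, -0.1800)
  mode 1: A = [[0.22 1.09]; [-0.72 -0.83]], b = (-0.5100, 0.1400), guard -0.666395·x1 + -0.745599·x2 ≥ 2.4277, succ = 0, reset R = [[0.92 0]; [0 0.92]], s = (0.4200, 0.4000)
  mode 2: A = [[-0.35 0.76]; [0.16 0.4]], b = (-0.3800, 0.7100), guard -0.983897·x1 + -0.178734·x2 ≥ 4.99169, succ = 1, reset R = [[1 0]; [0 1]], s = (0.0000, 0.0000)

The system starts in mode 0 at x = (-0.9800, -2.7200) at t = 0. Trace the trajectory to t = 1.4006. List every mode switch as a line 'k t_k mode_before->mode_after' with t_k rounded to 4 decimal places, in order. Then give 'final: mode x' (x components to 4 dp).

1 0.7846 0->2
final: 2 -1.3044 -1.8607

Mode 0: guard c·x = -2.0563 hit at Δt = 0.7846 (t = 0.7846), x⁻ = (-0.8040, -1.9844) → reset → x⁺ = (-0.4132, -1.7675), jump to mode 2
Mode 2: flow for 0.6160 to horizon, guard not reached → x = (-1.3044, -1.8607)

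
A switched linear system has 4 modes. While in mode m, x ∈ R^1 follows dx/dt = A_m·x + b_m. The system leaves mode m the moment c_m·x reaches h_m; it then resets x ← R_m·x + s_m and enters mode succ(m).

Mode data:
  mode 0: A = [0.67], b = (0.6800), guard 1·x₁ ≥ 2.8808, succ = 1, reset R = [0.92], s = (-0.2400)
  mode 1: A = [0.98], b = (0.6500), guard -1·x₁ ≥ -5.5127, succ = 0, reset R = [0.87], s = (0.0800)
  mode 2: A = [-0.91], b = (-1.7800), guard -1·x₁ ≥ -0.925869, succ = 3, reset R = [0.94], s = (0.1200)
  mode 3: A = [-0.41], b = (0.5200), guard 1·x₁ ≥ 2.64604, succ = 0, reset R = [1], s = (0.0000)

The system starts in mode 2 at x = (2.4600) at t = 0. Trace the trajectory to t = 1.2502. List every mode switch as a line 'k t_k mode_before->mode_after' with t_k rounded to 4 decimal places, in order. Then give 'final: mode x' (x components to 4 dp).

1 0.4690 2->3
final: 3 1.0665

Mode 2: guard c·x = -0.9259 hit at Δt = 0.4690 (t = 0.4690), x⁻ = (0.9259) → reset → x⁺ = (0.9903), jump to mode 3
Mode 3: flow for 0.7812 to horizon, guard not reached → x = (1.0665)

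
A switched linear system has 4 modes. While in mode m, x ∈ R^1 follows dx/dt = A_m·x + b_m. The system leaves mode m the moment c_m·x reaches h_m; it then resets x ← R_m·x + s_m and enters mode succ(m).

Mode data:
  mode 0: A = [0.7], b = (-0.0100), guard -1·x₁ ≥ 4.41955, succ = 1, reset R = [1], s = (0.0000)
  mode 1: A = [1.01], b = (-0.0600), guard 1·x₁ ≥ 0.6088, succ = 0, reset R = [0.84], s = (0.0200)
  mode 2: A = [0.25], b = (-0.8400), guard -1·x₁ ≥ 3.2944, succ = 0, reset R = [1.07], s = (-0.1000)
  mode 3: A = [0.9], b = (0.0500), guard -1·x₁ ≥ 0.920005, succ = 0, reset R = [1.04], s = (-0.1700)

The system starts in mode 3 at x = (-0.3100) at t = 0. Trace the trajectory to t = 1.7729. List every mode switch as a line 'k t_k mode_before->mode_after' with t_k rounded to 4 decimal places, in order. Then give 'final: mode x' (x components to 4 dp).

Mode 3: guard c·x = 0.9200 hit at Δt = 1.3589 (t = 1.3589), x⁻ = (-0.9200) → reset → x⁺ = (-1.1268), jump to mode 0
Mode 0: flow for 0.4140 to horizon, guard not reached → x = (-1.5104)

1 1.3589 3->0
final: 0 -1.5104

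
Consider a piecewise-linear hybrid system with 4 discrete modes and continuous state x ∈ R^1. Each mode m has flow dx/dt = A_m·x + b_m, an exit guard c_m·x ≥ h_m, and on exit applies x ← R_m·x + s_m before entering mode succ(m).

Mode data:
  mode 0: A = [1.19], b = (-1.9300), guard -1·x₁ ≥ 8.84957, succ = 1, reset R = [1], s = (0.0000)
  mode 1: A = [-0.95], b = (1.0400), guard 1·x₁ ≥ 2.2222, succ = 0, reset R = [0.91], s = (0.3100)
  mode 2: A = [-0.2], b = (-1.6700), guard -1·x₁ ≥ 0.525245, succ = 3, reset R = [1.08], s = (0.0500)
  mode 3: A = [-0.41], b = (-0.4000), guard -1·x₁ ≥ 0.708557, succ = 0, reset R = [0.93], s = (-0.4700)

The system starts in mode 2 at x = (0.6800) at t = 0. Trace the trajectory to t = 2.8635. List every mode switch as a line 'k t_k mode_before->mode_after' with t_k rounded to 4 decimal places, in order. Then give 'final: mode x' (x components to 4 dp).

Mode 2: guard c·x = 0.5252 hit at Δt = 0.7163 (t = 0.7163), x⁻ = (-0.5252) → reset → x⁺ = (-0.5173), jump to mode 3
Mode 3: guard c·x = 0.7086 hit at Δt = 1.3175 (t = 2.0338), x⁻ = (-0.7086) → reset → x⁺ = (-1.1290), jump to mode 0
Mode 0: flow for 0.8297 to horizon, guard not reached → x = (-5.7615)

1 0.7163 2->3
2 2.0338 3->0
final: 0 -5.7615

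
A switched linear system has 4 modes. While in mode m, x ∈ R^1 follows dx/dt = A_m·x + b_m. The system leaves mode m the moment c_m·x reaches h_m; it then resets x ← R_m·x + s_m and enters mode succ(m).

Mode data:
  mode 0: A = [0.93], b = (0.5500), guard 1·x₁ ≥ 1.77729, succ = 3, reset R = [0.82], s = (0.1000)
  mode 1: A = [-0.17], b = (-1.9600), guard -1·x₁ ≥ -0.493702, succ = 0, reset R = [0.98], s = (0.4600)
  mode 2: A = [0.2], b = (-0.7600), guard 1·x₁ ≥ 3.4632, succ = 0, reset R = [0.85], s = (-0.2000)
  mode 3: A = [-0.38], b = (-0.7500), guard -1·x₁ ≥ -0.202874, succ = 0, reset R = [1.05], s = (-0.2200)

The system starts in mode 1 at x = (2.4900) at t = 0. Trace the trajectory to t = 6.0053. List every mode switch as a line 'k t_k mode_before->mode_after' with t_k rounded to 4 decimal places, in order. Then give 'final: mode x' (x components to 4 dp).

1 0.9036 1->0
2 1.3699 0->3
3 2.6432 3->0
4 4.1480 0->3
5 5.4213 3->0
final: 0 0.4146

Mode 1: guard c·x = -0.4937 hit at Δt = 0.9036 (t = 0.9036), x⁻ = (0.4937) → reset → x⁺ = (0.9438), jump to mode 0
Mode 0: guard c·x = 1.7773 hit at Δt = 0.4663 (t = 1.3699), x⁻ = (1.7773) → reset → x⁺ = (1.5574), jump to mode 3
Mode 3: guard c·x = -0.2029 hit at Δt = 1.2733 (t = 2.6432), x⁻ = (0.2029) → reset → x⁺ = (-0.0070), jump to mode 0
Mode 0: guard c·x = 1.7773 hit at Δt = 1.5048 (t = 4.1480), x⁻ = (1.7773) → reset → x⁺ = (1.5574), jump to mode 3
Mode 3: guard c·x = -0.2029 hit at Δt = 1.2733 (t = 5.4213), x⁻ = (0.2029) → reset → x⁺ = (-0.0070), jump to mode 0
Mode 0: flow for 0.5840 to horizon, guard not reached → x = (0.4146)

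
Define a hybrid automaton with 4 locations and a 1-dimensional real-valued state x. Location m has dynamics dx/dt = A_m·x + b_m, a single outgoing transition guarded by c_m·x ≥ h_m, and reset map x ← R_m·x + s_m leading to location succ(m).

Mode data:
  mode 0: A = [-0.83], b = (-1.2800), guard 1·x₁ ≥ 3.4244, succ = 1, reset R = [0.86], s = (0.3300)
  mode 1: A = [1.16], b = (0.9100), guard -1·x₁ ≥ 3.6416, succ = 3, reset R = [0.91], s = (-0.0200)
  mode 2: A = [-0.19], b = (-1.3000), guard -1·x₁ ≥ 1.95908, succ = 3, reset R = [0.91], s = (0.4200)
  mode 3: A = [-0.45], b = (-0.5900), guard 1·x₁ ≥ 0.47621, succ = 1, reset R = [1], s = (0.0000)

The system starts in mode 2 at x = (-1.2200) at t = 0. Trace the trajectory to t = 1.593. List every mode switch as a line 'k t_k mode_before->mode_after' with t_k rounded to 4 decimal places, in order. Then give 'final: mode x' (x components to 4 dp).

1 0.7418 2->3
final: 3 -1.3463

Mode 2: guard c·x = 1.9591 hit at Δt = 0.7418 (t = 0.7418), x⁻ = (-1.9591) → reset → x⁺ = (-1.3628), jump to mode 3
Mode 3: flow for 0.8512 to horizon, guard not reached → x = (-1.3463)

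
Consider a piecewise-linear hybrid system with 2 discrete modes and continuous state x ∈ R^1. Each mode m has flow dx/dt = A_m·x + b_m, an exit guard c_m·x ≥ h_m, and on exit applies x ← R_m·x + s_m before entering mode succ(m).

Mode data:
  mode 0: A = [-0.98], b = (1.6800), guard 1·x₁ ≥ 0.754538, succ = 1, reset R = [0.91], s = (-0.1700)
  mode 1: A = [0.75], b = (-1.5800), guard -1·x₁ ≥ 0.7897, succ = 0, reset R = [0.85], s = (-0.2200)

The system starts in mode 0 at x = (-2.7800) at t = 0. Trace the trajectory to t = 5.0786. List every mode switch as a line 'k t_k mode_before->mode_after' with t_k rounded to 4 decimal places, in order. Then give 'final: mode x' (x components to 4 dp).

1 1.5754 0->1
2 2.3750 1->0
3 3.3941 0->1
4 4.1937 1->0
final: 0 0.6196

Mode 0: guard c·x = 0.7545 hit at Δt = 1.5754 (t = 1.5754), x⁻ = (0.7545) → reset → x⁺ = (0.5166), jump to mode 1
Mode 1: guard c·x = 0.7897 hit at Δt = 0.7996 (t = 2.3750), x⁻ = (-0.7897) → reset → x⁺ = (-0.8912), jump to mode 0
Mode 0: guard c·x = 0.7545 hit at Δt = 1.0191 (t = 3.3941), x⁻ = (0.7545) → reset → x⁺ = (0.5166), jump to mode 1
Mode 1: guard c·x = 0.7897 hit at Δt = 0.7996 (t = 4.1937), x⁻ = (-0.7897) → reset → x⁺ = (-0.8912), jump to mode 0
Mode 0: flow for 0.8849 to horizon, guard not reached → x = (0.6196)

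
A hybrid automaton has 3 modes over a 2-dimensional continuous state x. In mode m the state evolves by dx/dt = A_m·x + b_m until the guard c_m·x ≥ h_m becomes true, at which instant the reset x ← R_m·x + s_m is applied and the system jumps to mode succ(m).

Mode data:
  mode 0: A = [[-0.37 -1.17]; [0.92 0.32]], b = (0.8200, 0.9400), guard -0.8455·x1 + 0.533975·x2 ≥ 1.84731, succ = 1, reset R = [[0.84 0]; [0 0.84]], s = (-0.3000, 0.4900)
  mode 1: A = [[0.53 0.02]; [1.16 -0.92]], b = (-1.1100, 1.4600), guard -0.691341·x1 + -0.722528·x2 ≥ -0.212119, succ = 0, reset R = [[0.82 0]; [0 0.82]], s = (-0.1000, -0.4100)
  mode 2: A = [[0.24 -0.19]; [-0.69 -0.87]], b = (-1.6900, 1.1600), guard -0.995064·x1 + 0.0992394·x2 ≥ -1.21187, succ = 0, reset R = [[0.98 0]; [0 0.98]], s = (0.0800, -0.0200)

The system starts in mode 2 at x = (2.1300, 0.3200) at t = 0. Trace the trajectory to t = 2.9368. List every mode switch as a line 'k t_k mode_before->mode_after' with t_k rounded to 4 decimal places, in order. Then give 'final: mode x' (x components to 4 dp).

Mode 2: guard c·x = -1.2119 hit at Δt = 0.6747 (t = 0.6747), x⁻ = (1.2367, 0.1887) → reset → x⁺ = (1.2920, 0.1649), jump to mode 0
Mode 0: guard c·x = 1.8473 hit at Δt = 1.2714 (t = 1.9461), x⁻ = (-0.3747, 2.8663) → reset → x⁺ = (-0.6147, 2.8977), jump to mode 1
Mode 1: guard c·x = -0.2121 hit at Δt = 0.5792 (t = 2.5253), x⁻ = (-1.5559, 1.7824) → reset → x⁺ = (-1.3759, 1.0515), jump to mode 0
Mode 0: flow for 0.4115 to horizon, guard not reached → x = (-1.3404, 1.0636)

1 0.6747 2->0
2 1.9461 0->1
3 2.5253 1->0
final: 0 -1.3404 1.0636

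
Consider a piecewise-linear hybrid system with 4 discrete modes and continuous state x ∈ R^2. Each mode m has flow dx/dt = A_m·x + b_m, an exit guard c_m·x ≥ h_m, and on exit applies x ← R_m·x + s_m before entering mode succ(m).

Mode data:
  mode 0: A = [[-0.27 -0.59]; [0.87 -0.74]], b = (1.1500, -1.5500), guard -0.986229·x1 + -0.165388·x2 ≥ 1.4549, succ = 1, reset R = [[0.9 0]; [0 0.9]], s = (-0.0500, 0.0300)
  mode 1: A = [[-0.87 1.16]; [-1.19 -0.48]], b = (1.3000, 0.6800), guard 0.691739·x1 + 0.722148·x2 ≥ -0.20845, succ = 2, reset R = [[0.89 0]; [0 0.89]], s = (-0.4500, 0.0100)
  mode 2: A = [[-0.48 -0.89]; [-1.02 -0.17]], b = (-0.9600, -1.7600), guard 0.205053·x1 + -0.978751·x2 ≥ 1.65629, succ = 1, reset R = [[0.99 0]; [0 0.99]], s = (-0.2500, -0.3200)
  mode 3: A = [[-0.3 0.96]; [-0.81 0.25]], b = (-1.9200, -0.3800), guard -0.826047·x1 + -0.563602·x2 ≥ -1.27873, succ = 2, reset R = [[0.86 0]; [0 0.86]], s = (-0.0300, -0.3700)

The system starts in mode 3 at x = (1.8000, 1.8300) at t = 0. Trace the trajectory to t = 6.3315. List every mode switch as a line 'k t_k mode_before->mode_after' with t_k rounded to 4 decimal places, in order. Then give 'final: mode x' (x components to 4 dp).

1 0.7938 3->2
2 1.8015 2->1
3 2.9687 1->2
4 4.0769 2->1
5 5.1638 1->2
final: 2 -0.3316 -1.5526

Mode 3: guard c·x = -1.2787 hit at Δt = 0.7938 (t = 0.7938), x⁻ = (0.9478, 0.8797) → reset → x⁺ = (0.7851, 0.3866), jump to mode 2
Mode 2: guard c·x = 1.6563 hit at Δt = 1.0077 (t = 1.8015), x⁻ = (0.2677, -1.6362) → reset → x⁺ = (0.0151, -1.9398), jump to mode 1
Mode 1: guard c·x = -0.2084 hit at Δt = 1.1672 (t = 2.9687), x⁻ = (0.1413, -0.4240) → reset → x⁺ = (-0.3243, -0.3673), jump to mode 2
Mode 2: guard c·x = 1.6563 hit at Δt = 1.1082 (t = 4.0769), x⁻ = (-0.1657, -1.7270) → reset → x⁺ = (-0.4141, -2.0297), jump to mode 1
Mode 1: guard c·x = -0.2084 hit at Δt = 1.0869 (t = 5.1638), x⁻ = (0.0159, -0.3039) → reset → x⁺ = (-0.4359, -0.2605), jump to mode 2
Mode 2: flow for 1.1677 to horizon, guard not reached → x = (-0.3316, -1.5526)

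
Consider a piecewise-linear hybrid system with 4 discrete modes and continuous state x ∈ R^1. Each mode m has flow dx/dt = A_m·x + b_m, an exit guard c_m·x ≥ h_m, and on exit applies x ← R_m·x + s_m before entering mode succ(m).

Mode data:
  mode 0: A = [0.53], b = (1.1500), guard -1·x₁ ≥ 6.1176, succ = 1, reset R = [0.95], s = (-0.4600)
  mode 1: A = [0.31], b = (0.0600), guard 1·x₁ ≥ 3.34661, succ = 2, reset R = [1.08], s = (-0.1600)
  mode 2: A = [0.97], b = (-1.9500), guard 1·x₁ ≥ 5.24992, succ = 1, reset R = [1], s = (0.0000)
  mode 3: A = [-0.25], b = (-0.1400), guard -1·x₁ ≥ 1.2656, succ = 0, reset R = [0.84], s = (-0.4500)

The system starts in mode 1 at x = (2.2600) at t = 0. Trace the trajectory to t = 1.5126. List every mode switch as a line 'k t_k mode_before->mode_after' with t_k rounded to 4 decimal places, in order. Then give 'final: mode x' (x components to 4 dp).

Mode 1: guard c·x = 3.3466 hit at Δt = 1.1827 (t = 1.1827), x⁻ = (3.3466) → reset → x⁺ = (3.4543), jump to mode 2
Mode 2: flow for 0.3299 to horizon, guard not reached → x = (3.9989)

1 1.1827 1->2
final: 2 3.9989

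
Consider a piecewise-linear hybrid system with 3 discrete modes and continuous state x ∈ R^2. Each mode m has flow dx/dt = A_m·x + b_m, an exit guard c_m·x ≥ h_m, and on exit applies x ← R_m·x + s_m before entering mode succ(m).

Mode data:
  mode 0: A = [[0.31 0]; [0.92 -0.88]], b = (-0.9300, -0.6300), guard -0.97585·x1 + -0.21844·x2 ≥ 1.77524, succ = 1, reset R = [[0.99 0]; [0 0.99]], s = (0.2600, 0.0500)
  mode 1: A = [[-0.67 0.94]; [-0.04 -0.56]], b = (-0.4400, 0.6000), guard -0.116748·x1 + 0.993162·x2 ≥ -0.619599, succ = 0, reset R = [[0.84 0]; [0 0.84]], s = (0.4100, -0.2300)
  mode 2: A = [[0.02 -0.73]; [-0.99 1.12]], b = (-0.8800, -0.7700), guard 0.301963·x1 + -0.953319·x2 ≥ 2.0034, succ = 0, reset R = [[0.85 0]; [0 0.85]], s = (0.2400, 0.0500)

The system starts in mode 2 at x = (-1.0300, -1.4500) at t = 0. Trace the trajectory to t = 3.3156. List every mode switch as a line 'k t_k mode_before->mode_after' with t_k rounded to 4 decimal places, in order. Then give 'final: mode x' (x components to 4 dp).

1 0.4758 2->0
2 1.2648 0->1
3 1.9683 1->0
4 2.4258 0->1
5 2.7763 1->0
final: 0 -1.4733 -1.2799

Mode 2: guard c·x = 2.0034 hit at Δt = 0.4758 (t = 0.4758), x⁻ = (-0.8130, -2.3590) → reset → x⁺ = (-0.4511, -1.9552), jump to mode 0
Mode 0: guard c·x = 1.7752 hit at Δt = 0.7890 (t = 1.2648), x⁻ = (-1.4074, -1.8397) → reset → x⁺ = (-1.1333, -1.7713), jump to mode 1
Mode 1: guard c·x = -0.6196 hit at Δt = 0.7035 (t = 1.9683), x⁻ = (-1.5995, -0.8119) → reset → x⁺ = (-0.9336, -0.9120), jump to mode 0
Mode 0: guard c·x = 1.7752 hit at Δt = 0.4575 (t = 2.4258), x⁻ = (-1.5329, -1.2788) → reset → x⁺ = (-1.2576, -1.2160), jump to mode 1
Mode 1: guard c·x = -0.6196 hit at Δt = 0.3505 (t = 2.7763), x⁻ = (-1.4221, -0.7910) → reset → x⁺ = (-0.7846, -0.8945), jump to mode 0
Mode 0: flow for 0.5393 to horizon, guard not reached → x = (-1.4733, -1.2799)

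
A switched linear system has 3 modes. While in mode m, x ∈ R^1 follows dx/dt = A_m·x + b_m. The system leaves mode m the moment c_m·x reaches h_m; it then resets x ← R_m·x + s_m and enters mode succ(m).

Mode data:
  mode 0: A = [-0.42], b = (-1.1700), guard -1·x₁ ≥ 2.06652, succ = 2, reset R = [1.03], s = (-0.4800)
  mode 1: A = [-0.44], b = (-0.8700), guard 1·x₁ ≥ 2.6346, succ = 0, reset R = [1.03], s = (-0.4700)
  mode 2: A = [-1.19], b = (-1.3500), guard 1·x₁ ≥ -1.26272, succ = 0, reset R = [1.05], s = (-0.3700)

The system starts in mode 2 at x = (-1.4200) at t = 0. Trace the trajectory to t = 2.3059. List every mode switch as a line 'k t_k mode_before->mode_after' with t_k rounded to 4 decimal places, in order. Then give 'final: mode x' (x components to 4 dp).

Mode 2: guard c·x = -1.2627 hit at Δt = 0.6725 (t = 0.6725), x⁻ = (-1.2627) → reset → x⁺ = (-1.6959), jump to mode 0
Mode 0: guard c·x = 2.0665 hit at Δt = 0.9897 (t = 1.6622), x⁻ = (-2.0665) → reset → x⁺ = (-2.6085), jump to mode 2
Mode 2: flow for 0.6437 to horizon, guard not reached → x = (-1.8197)

1 0.6725 2->0
2 1.6622 0->2
final: 2 -1.8197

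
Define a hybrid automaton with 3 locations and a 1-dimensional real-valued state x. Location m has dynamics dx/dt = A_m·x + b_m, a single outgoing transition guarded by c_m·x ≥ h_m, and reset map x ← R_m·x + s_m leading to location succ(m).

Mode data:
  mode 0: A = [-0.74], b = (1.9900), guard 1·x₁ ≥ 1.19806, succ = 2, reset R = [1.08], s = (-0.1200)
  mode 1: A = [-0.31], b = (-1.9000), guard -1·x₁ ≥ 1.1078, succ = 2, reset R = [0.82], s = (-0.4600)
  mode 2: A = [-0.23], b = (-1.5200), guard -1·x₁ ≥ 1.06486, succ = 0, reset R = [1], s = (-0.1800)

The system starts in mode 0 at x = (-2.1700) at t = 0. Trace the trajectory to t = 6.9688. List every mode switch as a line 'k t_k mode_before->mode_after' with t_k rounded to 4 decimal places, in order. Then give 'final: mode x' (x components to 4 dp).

Mode 0: guard c·x = 1.1981 hit at Δt = 1.5964 (t = 1.5964), x⁻ = (1.1981) → reset → x⁺ = (1.1739), jump to mode 2
Mode 2: guard c·x = 1.0649 hit at Δt = 1.4748 (t = 3.0712), x⁻ = (-1.0649) → reset → x⁺ = (-1.2449), jump to mode 0
Mode 0: guard c·x = 1.1981 hit at Δt = 1.3110 (t = 4.3822), x⁻ = (1.1981) → reset → x⁺ = (1.1739), jump to mode 2
Mode 2: guard c·x = 1.0649 hit at Δt = 1.4748 (t = 5.8570), x⁻ = (-1.0649) → reset → x⁺ = (-1.2449), jump to mode 0
Mode 0: flow for 1.1118 to horizon, guard not reached → x = (0.9612)

1 1.5964 0->2
2 3.0712 2->0
3 4.3822 0->2
4 5.8570 2->0
final: 0 0.9612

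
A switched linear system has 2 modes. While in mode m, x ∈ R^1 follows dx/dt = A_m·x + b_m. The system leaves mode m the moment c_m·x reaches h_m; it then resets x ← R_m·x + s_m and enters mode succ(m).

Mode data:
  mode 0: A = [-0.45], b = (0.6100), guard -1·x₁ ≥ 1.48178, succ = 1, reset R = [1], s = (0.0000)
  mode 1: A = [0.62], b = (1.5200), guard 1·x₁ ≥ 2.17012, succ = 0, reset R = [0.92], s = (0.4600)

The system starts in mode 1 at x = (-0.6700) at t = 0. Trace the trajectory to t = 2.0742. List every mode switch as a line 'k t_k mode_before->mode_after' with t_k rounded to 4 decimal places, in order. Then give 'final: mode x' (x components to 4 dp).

Mode 1: guard c·x = 2.1701 hit at Δt = 1.5375 (t = 1.5375), x⁻ = (2.1701) → reset → x⁺ = (2.4565), jump to mode 0
Mode 0: flow for 0.5367 to horizon, guard not reached → x = (2.2203)

1 1.5375 1->0
final: 0 2.2203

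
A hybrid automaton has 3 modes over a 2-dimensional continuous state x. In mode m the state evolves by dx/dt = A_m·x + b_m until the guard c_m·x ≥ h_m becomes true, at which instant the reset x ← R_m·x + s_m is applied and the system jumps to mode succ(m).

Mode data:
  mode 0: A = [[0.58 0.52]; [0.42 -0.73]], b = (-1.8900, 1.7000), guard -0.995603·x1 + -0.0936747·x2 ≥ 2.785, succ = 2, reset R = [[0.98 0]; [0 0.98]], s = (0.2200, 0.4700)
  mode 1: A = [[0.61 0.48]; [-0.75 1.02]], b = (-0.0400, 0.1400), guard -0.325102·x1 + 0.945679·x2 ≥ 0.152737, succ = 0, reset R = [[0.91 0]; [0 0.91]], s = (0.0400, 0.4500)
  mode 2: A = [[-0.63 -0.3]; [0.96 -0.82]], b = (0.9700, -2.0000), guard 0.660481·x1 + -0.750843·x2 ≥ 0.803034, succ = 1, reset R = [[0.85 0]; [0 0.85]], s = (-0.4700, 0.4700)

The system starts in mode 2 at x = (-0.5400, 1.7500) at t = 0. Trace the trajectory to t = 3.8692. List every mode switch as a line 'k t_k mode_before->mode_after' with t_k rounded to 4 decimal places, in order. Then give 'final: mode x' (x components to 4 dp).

1 1.0656 2->1
2 1.9163 1->0
3 3.1540 0->2
final: 2 -1.0847 -1.1646

Mode 2: guard c·x = 0.8030 hit at Δt = 1.0656 (t = 1.0656), x⁻ = (0.4430, -0.6798) → reset → x⁺ = (-0.0934, -0.1078), jump to mode 1
Mode 1: guard c·x = 0.1527 hit at Δt = 0.8507 (t = 1.9163), x⁻ = (-0.2231, 0.0848) → reset → x⁺ = (-0.1630, 0.5272), jump to mode 0
Mode 0: guard c·x = 2.7850 hit at Δt = 1.2377 (t = 3.1540), x⁻ = (-2.8963, 1.0520) → reset → x⁺ = (-2.6184, 1.5010), jump to mode 2
Mode 2: flow for 0.7152 to horizon, guard not reached → x = (-1.0847, -1.1646)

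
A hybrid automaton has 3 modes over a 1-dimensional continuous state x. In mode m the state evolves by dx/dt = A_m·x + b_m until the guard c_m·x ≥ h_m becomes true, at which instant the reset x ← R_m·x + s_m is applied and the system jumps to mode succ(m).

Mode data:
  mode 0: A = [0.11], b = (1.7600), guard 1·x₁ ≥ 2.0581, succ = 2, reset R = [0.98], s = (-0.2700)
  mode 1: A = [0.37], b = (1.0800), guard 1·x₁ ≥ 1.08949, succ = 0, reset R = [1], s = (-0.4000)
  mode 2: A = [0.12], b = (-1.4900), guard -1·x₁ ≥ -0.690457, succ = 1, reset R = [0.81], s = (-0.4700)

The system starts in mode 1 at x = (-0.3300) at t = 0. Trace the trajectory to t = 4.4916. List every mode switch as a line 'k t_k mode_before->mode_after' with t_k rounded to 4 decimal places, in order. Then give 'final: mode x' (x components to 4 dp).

1 1.1815 1->0
2 1.8980 0->2
3 2.6848 2->1
4 3.4606 1->0
5 4.1771 0->2
final: 2 1.3366

Mode 1: guard c·x = 1.0895 hit at Δt = 1.1815 (t = 1.1815), x⁻ = (1.0895) → reset → x⁺ = (0.6895), jump to mode 0
Mode 0: guard c·x = 2.0581 hit at Δt = 0.7165 (t = 1.8980), x⁻ = (2.0581) → reset → x⁺ = (1.7469), jump to mode 2
Mode 2: guard c·x = -0.6905 hit at Δt = 0.7868 (t = 2.6848), x⁻ = (0.6905) → reset → x⁺ = (0.0893), jump to mode 1
Mode 1: guard c·x = 1.0895 hit at Δt = 0.7758 (t = 3.4606), x⁻ = (1.0895) → reset → x⁺ = (0.6895), jump to mode 0
Mode 0: guard c·x = 2.0581 hit at Δt = 0.7165 (t = 4.1771), x⁻ = (2.0581) → reset → x⁺ = (1.7469), jump to mode 2
Mode 2: flow for 0.3145 to horizon, guard not reached → x = (1.3366)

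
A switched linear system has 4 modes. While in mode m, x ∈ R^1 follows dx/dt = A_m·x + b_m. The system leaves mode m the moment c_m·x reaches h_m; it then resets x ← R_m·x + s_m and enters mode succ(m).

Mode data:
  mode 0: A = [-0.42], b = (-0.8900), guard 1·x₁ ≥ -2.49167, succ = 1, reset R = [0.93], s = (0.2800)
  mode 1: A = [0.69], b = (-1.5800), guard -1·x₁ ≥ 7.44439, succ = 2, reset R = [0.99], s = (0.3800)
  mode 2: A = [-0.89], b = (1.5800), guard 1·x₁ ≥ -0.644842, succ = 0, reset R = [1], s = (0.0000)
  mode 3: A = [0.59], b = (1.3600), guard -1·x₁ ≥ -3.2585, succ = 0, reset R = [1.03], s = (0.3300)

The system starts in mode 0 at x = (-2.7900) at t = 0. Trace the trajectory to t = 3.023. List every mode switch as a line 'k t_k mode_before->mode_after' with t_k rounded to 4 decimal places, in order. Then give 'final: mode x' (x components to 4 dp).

Mode 0: guard c·x = -2.4917 hit at Δt = 1.4003 (t = 1.4003), x⁻ = (-2.4917) → reset → x⁺ = (-2.0373), jump to mode 1
Mode 1: guard c·x = 7.4444 hit at Δt = 1.1750 (t = 2.5753), x⁻ = (-7.4444) → reset → x⁺ = (-6.9899), jump to mode 2
Mode 2: flow for 0.4477 to horizon, guard not reached → x = (-4.1094)

1 1.4003 0->1
2 2.5753 1->2
final: 2 -4.1094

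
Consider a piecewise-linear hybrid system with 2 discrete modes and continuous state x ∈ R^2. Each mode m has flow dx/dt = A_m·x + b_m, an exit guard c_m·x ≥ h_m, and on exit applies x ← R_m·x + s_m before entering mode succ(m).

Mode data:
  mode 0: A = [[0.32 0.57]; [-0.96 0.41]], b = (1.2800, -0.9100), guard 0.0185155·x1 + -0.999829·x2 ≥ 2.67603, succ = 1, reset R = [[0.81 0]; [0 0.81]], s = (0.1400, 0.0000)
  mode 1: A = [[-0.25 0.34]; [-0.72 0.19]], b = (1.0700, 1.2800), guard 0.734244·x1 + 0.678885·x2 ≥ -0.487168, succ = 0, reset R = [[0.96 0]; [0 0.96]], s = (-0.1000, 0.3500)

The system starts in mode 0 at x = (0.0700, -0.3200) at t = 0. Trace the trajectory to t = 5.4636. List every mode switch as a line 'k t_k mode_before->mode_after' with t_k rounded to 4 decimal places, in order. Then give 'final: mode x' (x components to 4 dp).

1 1.1608 0->1
2 2.5280 1->0
3 2.9653 0->1
4 4.7528 1->0
5 5.1223 0->1
final: 1 1.1499 -2.1317

Mode 0: guard c·x = 2.6760 hit at Δt = 1.1608 (t = 1.1608), x⁻ = (0.9037, -2.6598) → reset → x⁺ = (0.8720, -2.1544), jump to mode 1
Mode 1: guard c·x = -0.4872 hit at Δt = 1.3672 (t = 2.5280), x⁻ = (1.0722, -1.8772) → reset → x⁺ = (0.9293, -1.4521), jump to mode 0
Mode 0: guard c·x = 2.6760 hit at Δt = 0.4372 (t = 2.9653), x⁻ = (1.1306, -2.6556) → reset → x⁺ = (1.0558, -2.1510), jump to mode 1
Mode 1: guard c·x = -0.4872 hit at Δt = 1.7876 (t = 4.7528), x⁻ = (1.2041, -2.0199) → reset → x⁺ = (1.0559, -1.5891), jump to mode 0
Mode 0: guard c·x = 2.6760 hit at Δt = 0.3694 (t = 5.1223), x⁻ = (1.2226, -2.6538) → reset → x⁺ = (1.1303, -2.1496), jump to mode 1
Mode 1: flow for 0.3413 to horizon, guard not reached → x = (1.1499, -2.1317)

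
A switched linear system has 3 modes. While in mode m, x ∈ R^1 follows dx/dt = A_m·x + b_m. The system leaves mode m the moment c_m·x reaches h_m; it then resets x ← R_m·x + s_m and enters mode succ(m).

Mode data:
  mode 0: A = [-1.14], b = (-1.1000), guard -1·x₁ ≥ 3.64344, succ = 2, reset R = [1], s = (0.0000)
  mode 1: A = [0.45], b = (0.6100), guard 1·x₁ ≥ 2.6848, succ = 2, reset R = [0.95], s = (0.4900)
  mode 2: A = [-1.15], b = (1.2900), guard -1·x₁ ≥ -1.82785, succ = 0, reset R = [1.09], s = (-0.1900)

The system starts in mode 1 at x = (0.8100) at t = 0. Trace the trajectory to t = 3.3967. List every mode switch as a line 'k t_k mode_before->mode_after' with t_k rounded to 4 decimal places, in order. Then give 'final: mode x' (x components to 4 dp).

1 1.3859 1->2
2 2.2552 2->0
final: 0 -0.2117

Mode 1: guard c·x = 2.6848 hit at Δt = 1.3859 (t = 1.3859), x⁻ = (2.6848) → reset → x⁺ = (3.0406), jump to mode 2
Mode 2: guard c·x = -1.8278 hit at Δt = 0.8693 (t = 2.2552), x⁻ = (1.8279) → reset → x⁺ = (1.8024), jump to mode 0
Mode 0: flow for 1.1415 to horizon, guard not reached → x = (-0.2117)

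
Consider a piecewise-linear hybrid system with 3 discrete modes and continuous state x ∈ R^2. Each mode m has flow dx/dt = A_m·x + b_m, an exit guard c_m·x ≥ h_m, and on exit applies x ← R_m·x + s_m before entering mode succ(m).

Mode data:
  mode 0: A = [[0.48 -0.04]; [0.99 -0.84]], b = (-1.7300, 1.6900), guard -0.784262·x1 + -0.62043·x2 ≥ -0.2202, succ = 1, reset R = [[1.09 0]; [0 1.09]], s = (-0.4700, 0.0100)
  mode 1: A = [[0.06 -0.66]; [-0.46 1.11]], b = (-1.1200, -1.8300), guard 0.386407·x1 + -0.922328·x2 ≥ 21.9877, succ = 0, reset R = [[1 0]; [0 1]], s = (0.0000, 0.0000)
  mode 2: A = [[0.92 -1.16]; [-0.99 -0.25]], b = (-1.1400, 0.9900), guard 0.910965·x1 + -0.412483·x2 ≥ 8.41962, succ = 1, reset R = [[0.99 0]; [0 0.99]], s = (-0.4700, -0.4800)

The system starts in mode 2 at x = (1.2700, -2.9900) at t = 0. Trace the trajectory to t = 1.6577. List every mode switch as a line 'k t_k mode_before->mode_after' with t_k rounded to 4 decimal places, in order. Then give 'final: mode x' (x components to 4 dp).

Mode 2: guard c·x = 8.4196 hit at Δt = 0.9500 (t = 0.9500), x⁻ = (7.1310, -4.6634) → reset → x⁺ = (6.5896, -5.0967), jump to mode 1
Mode 1: flow for 0.7077 to horizon, guard not reached → x = (10.9187, -17.1093)

1 0.9500 2->1
final: 1 10.9187 -17.1093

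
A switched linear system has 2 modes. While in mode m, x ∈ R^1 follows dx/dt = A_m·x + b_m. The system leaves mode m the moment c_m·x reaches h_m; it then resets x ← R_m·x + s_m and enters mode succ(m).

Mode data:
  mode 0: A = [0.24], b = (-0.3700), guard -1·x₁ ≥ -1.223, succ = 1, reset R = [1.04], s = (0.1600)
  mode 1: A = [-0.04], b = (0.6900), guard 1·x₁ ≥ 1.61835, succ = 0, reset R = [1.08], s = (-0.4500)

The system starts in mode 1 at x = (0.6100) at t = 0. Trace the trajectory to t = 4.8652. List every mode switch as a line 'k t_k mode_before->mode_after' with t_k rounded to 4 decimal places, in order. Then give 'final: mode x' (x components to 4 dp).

1 1.5628 1->0
2 2.6778 0->1
3 2.9742 1->0
4 4.0892 0->1
5 4.3856 1->0
final: 0 1.2681

Mode 1: guard c·x = 1.6183 hit at Δt = 1.5628 (t = 1.5628), x⁻ = (1.6183) → reset → x⁺ = (1.2978), jump to mode 0
Mode 0: guard c·x = -1.2230 hit at Δt = 1.1150 (t = 2.6778), x⁻ = (1.2230) → reset → x⁺ = (1.4319), jump to mode 1
Mode 1: guard c·x = 1.6183 hit at Δt = 0.2964 (t = 2.9742), x⁻ = (1.6183) → reset → x⁺ = (1.2978), jump to mode 0
Mode 0: guard c·x = -1.2230 hit at Δt = 1.1150 (t = 4.0892), x⁻ = (1.2230) → reset → x⁺ = (1.4319), jump to mode 1
Mode 1: guard c·x = 1.6183 hit at Δt = 0.2964 (t = 4.3856), x⁻ = (1.6183) → reset → x⁺ = (1.2978), jump to mode 0
Mode 0: flow for 0.4796 to horizon, guard not reached → x = (1.2681)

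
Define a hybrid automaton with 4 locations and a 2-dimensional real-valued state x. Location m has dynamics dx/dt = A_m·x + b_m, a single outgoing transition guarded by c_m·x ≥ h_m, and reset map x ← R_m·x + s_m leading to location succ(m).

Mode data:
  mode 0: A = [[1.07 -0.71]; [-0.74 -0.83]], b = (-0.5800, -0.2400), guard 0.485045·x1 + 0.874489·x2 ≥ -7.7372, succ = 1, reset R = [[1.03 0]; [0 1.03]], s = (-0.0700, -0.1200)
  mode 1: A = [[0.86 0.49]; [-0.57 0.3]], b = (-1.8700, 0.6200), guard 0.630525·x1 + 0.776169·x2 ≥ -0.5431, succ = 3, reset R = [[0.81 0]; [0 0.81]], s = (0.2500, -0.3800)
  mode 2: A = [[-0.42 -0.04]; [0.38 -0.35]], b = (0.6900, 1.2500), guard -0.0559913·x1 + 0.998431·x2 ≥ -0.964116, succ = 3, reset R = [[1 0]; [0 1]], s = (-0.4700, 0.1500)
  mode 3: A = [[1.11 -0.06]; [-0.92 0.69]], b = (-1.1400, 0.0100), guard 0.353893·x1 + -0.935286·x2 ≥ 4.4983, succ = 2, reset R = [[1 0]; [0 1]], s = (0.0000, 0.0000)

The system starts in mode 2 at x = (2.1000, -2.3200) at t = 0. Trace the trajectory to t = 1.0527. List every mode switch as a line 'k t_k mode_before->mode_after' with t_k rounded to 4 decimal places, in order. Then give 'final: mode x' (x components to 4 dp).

1 0.5687 2->3
final: 3 1.9917 -1.8960

Mode 2: guard c·x = -0.9641 hit at Δt = 0.5687 (t = 0.5687), x⁻ = (2.0339, -0.8516) → reset → x⁺ = (1.5639, -0.7016), jump to mode 3
Mode 3: flow for 0.4840 to horizon, guard not reached → x = (1.9917, -1.8960)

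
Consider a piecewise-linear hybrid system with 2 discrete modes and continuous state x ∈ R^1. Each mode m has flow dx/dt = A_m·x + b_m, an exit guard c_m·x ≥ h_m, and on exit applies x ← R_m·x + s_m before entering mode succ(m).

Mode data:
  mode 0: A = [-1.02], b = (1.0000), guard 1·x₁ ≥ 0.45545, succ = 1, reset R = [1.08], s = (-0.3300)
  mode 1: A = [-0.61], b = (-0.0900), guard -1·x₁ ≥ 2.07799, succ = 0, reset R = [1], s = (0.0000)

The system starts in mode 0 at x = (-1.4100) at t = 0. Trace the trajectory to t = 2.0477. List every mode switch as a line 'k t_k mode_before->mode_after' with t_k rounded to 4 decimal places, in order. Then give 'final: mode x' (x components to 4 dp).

Mode 0: guard c·x = 0.4555 hit at Δt = 1.4862 (t = 1.4862), x⁻ = (0.4555) → reset → x⁺ = (0.1619), jump to mode 1
Mode 1: flow for 0.5615 to horizon, guard not reached → x = (0.0721)

1 1.4862 0->1
final: 1 0.0721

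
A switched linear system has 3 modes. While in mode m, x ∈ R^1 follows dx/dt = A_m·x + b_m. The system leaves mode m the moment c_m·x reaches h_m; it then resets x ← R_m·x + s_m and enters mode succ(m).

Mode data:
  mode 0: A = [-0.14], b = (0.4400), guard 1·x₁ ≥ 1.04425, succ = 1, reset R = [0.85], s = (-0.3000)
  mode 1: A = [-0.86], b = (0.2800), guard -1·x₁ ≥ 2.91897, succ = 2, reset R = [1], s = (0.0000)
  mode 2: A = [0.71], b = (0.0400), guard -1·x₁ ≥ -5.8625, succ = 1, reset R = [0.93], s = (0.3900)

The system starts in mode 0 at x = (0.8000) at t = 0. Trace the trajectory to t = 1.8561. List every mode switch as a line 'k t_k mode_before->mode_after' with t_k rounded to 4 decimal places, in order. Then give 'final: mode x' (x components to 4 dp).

1 0.7864 0->1
final: 1 0.4300

Mode 0: guard c·x = 1.0442 hit at Δt = 0.7864 (t = 0.7864), x⁻ = (1.0442) → reset → x⁺ = (0.5876), jump to mode 1
Mode 1: flow for 1.0697 to horizon, guard not reached → x = (0.4300)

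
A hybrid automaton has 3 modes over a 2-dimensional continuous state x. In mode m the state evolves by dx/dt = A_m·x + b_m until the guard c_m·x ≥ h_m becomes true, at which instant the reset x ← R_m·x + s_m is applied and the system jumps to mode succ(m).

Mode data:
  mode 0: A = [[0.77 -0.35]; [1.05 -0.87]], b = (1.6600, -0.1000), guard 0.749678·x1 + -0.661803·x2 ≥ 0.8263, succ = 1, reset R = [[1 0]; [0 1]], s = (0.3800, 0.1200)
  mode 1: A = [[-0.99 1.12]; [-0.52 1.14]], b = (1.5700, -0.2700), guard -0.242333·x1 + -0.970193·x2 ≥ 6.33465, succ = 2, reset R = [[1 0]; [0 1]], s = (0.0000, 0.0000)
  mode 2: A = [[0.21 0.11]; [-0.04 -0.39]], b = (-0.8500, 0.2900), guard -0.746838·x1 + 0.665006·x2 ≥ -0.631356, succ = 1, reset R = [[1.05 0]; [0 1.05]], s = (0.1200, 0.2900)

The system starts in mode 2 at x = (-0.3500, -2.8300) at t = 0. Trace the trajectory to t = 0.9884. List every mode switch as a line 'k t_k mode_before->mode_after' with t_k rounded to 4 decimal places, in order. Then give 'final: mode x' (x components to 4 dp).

Mode 2: guard c·x = -0.6314 hit at Δt = 0.5503 (t = 0.5503), x⁻ = (-1.0474, -2.1257) → reset → x⁺ = (-0.9798, -1.9420), jump to mode 1
Mode 1: flow for 0.4381 to horizon, guard not reached → x = (-1.0717, -3.0640)

1 0.5503 2->1
final: 1 -1.0717 -3.0640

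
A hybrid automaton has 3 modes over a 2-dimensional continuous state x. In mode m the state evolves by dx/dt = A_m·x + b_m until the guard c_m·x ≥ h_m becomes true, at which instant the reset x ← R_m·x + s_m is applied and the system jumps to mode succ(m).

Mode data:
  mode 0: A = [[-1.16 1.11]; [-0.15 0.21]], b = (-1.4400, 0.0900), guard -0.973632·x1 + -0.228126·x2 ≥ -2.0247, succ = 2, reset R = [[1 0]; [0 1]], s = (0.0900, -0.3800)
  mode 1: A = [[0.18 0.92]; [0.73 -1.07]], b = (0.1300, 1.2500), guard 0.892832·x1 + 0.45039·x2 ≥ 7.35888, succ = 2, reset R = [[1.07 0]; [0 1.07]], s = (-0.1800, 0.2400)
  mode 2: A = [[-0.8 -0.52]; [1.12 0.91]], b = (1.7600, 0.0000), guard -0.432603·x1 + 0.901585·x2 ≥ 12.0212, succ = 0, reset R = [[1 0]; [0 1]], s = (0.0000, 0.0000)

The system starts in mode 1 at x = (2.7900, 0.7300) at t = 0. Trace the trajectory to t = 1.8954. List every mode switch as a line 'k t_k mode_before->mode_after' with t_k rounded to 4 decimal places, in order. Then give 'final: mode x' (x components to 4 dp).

1 1.2950 1->2
final: 2 3.0743 11.4288

Mode 1: guard c·x = 7.3589 hit at Δt = 1.2950 (t = 1.2950), x⁻ = (6.4888, 3.4757) → reset → x⁺ = (6.7631, 3.9590), jump to mode 2
Mode 2: flow for 0.6004 to horizon, guard not reached → x = (3.0743, 11.4288)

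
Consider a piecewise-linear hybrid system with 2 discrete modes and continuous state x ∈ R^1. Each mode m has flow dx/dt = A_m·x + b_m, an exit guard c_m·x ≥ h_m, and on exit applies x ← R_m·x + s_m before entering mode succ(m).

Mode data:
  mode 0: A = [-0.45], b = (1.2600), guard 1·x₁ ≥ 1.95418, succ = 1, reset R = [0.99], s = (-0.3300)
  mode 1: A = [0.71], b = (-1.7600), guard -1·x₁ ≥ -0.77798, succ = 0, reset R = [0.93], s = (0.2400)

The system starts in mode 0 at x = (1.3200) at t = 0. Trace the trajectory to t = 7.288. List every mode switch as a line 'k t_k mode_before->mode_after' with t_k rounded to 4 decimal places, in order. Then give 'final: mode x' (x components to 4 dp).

1 1.2433 0->1
2 2.1807 1->0
3 3.9036 0->1
4 4.8410 1->0
5 6.5639 0->1
final: 1 1.0170

Mode 0: guard c·x = 1.9542 hit at Δt = 1.2433 (t = 1.2433), x⁻ = (1.9542) → reset → x⁺ = (1.6046), jump to mode 1
Mode 1: guard c·x = -0.7780 hit at Δt = 0.9374 (t = 2.1807), x⁻ = (0.7780) → reset → x⁺ = (0.9635), jump to mode 0
Mode 0: guard c·x = 1.9542 hit at Δt = 1.7229 (t = 3.9036), x⁻ = (1.9542) → reset → x⁺ = (1.6046), jump to mode 1
Mode 1: guard c·x = -0.7780 hit at Δt = 0.9374 (t = 4.8410), x⁻ = (0.7780) → reset → x⁺ = (0.9635), jump to mode 0
Mode 0: guard c·x = 1.9542 hit at Δt = 1.7229 (t = 6.5639), x⁻ = (1.9542) → reset → x⁺ = (1.6046), jump to mode 1
Mode 1: flow for 0.7241 to horizon, guard not reached → x = (1.0170)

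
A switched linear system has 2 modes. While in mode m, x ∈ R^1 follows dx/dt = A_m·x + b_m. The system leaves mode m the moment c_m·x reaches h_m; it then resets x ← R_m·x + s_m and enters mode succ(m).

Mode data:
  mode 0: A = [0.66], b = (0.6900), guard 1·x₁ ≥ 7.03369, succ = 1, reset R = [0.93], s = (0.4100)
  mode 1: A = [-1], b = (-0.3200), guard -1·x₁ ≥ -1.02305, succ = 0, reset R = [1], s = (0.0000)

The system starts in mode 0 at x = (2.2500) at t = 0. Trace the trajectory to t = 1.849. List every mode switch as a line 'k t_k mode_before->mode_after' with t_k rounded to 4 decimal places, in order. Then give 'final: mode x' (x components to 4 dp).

Mode 0: guard c·x = 7.0337 hit at Δt = 1.3587 (t = 1.3587), x⁻ = (7.0337) → reset → x⁺ = (6.9513), jump to mode 1
Mode 1: flow for 0.4903 to horizon, guard not reached → x = (4.1333)

1 1.3587 0->1
final: 1 4.1333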